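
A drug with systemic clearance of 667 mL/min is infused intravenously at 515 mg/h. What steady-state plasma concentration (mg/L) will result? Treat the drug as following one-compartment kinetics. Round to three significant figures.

12.9 mg/L

CL = 667 mL/min = 667 × 0.06 = 40.02 L/h
Css = rate / CL = 515 / 40.02 = 12.87 mg/L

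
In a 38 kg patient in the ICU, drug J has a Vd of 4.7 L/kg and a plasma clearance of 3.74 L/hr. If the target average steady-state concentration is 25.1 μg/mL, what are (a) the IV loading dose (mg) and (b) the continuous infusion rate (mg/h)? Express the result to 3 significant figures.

Vd(total) = 38 kg × 4.7 L/kg = 178.6 L
Loading dose = Vd × C = 178.6 × 25.1 = 4483 mg
Maintenance infusion rate = CL × Css = 3.740 × 25.1 = 93.87 mg/h

(a) 4480 mg; (b) 93.9 mg/h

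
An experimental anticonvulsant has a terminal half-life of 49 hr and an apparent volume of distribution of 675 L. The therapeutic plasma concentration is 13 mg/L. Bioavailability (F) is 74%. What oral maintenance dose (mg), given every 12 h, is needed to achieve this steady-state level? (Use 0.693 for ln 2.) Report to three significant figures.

k = 0.693/49 = 0.01414 h⁻¹, so CL = k·Vd = 0.01414 × 675.0 = 9.545 L/h
D = CL × Css × τ / F = 9.545 × 13 × 12 / 0.74 = 2012 mg

2010 mg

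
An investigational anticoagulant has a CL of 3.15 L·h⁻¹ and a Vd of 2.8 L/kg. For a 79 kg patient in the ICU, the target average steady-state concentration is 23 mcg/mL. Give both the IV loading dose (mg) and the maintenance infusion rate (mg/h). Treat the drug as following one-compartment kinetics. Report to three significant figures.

Vd(total) = 79 kg × 2.8 L/kg = 221.2 L
LD = Vd · C_target = 221.2 × 23 = 5088 mg
Maintenance: replace elimination → rate = CL × Css = 3.150 × 23 = 72.45 mg/h

(a) 5090 mg; (b) 72.5 mg/h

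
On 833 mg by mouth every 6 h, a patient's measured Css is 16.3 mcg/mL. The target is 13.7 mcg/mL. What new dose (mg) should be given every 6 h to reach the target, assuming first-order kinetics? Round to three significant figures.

With linear kinetics, Css is proportional to dose rate (D/τ) at fixed clearance.
D₂ = D₁ × (Css,target / Css,current) = 833 × 13.7/16.3 = 700.1 mg

700 mg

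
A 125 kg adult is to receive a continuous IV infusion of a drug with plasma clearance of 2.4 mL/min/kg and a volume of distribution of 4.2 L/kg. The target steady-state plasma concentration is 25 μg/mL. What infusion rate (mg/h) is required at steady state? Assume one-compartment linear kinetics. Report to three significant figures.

450 mg/h

CL = 2.4 mL/min/kg × 125 kg = 300.0 mL/min = 300.0 × 60/1000 = 18.00 L/h
At steady state, infusion rate equals elimination rate: rate in = CL × Css.
Rate = CL × Css = 18.00 × 25 = 450.0 mg/h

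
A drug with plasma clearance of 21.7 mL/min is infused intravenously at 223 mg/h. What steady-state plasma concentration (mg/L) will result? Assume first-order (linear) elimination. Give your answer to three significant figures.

Convert clearance: 21.7 mL/min × 60 min/h ÷ 1000 mL/L = 1.302 L/h
Css = rate / CL = 223 / 1.302 = 171.3 mg/L

171 mg/L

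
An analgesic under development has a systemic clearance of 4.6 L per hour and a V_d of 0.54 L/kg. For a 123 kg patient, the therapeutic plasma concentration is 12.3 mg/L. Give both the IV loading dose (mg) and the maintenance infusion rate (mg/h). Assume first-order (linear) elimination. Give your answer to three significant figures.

(a) 817 mg; (b) 56.6 mg/h

Vd = 0.54 L/kg × 123 kg = 66.42 L
LD = Vd · C_target = 66.42 × 12.3 = 817.0 mg
Maintenance infusion rate = CL × Css = 4.600 × 12.3 = 56.58 mg/h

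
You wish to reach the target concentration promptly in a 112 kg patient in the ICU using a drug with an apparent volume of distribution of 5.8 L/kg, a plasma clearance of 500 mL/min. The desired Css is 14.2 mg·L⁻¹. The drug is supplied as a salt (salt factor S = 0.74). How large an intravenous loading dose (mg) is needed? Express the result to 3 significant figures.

Vd = 5.8 L/kg × 112 kg = 649.6 L
LD = Vd × C / S = 649.6 × 14.20 / 0.74 = 12470 mg

12500 mg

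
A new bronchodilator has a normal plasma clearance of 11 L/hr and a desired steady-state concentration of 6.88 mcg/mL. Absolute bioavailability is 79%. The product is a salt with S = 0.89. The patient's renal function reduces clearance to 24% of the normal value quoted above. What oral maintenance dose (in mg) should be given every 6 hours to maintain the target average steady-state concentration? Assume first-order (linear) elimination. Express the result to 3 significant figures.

155 mg

Patient clearance = 0.24 × 11.00 = 2.640 L/h
D = CL × Css × τ / F / S = 2.640 × 6.88 × 6 / 0.79 / 0.89 = 155.0 mg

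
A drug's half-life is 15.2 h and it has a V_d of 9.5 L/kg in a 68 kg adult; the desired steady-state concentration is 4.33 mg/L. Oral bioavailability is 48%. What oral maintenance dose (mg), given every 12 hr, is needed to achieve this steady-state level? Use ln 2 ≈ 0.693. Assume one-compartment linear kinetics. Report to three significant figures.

3190 mg

Vd = 9.5 L/kg × 68 kg = 646.0 L
CL = 0.693 × Vd / t½ = 0.693 × 646.0 / 15.2 = 29.45 L/h
D = CL × Css × τ / F = 29.45 × 4.33 × 12 / 0.48 = 3188 mg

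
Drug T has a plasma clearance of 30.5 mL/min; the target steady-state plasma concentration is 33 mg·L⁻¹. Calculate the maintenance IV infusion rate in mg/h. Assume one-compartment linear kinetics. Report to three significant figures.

60.4 mg/h

CL = 30.5 mL/min × 60/1000 = 1.830 L/h
Infusion rate = CL · Css = 1.830 L/h × 33 mg/L = 60.39 mg/h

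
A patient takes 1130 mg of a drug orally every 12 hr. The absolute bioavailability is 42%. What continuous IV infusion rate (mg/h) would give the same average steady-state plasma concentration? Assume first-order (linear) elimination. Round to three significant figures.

39.6 mg/h

Equivalent systemic input: infusion rate = F·D/τ.
Rate = 0.42 × 1130 / 12 = 39.55 mg/h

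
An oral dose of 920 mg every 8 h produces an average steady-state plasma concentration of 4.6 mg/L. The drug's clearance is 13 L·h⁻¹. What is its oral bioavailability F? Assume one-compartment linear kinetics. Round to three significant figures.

F·D/τ = CL·Css at steady state → F = CL·Css·τ / D.
F = 13 × 4.6 × 8 / 920 = 0.520

0.520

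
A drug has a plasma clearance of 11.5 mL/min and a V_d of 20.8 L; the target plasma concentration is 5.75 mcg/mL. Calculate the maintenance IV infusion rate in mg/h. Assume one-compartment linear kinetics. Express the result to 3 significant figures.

3.97 mg/h

CL = 11.5 mL/min × 60/1000 = 0.6900 L/h
Vd does not affect the maintenance rate; only clearance governs steady-state input.
R₀ = 0.6900 × 5.75 = 3.968 mg/h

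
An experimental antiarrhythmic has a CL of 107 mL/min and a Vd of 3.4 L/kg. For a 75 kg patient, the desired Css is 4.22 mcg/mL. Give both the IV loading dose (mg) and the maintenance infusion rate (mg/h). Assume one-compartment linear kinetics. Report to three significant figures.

Total Vd = 3.4 × 75 = 255.0 L
LD = Vd · C_target = 255.0 × 4.22 = 1076 mg
Convert clearance: 107 mL/min × 60 min/h ÷ 1000 mL/L = 6.420 L/h
Maintenance infusion rate = CL × Css = 6.420 × 4.22 = 27.09 mg/h

(a) 1080 mg; (b) 27.1 mg/h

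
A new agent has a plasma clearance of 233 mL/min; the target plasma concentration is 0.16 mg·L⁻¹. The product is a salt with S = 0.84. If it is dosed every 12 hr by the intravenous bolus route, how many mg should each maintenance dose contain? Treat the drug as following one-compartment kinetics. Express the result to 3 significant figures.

CL = 233 mL/min = 233 × 0.06 = 13.98 L/h
At steady state, dose per interval replaces the amount cleared in that interval: S·D/τ = CL·Css.
D = CL × Css × τ / S = 13.98 × 0.16 × 12 / 0.84 = 31.95 mg

32.0 mg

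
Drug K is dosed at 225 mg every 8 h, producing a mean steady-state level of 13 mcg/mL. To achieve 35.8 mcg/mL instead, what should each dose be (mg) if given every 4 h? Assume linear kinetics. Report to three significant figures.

310 mg

With linear kinetics, Css is proportional to dose rate (D/τ) at fixed clearance.
D₂ = D₁ × (Css,target / Css,current) × (τ₂/τ₁) = 225 × (35.8/13) × (4/8) = 309.8 mg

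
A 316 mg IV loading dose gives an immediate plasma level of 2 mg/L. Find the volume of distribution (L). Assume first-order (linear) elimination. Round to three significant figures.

Immediately after an IV bolus, C₀ = Dose / Vd, so Vd = Dose / C₀.
Vd = 316 / 2 = 158.0 L

158 L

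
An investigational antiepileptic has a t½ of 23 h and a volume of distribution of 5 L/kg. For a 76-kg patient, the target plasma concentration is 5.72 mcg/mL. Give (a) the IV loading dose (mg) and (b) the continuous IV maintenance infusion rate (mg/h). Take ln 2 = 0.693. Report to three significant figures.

Vd = 5 L/kg × 76 kg = 380.0 L
LD = Vd × C = 380.0 × 5.72 = 2174 mg
CL = 0.693 × Vd / t½ = 0.693 × 380.0 / 23 = 11.45 L/h
Infusion rate = CL × Css = 11.45 × 5.72 = 65.49 mg/h

(a) 2170 mg; (b) 65.5 mg/h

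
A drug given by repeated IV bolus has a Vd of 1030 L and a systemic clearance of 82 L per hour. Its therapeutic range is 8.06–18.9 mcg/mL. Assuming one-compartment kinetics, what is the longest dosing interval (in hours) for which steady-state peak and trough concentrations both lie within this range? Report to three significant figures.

k = CL / Vd = 82.00 / 1030 = 0.07961 h⁻¹
Between IV bolus doses, concentration decays as C = C₀·e^(−kτ), so C_peak/C_trough = e^(kτ).
τ_max = ln(C_peak/C_trough) / k = ln(18.9/8.06) / 0.07961 = 0.8522 / 0.07961 = 10.70 h

10.7 h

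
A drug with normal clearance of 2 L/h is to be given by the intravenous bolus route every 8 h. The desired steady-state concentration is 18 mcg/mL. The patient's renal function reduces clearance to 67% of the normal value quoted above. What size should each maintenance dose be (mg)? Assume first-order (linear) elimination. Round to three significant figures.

193 mg

Patient clearance = 0.67 × 2.000 = 1.340 L/h
At steady state, dose per interval replaces the amount cleared in that interval: D/τ = CL·Css.
D = CL × Css × τ = 1.340 × 18 × 8 = 193.0 mg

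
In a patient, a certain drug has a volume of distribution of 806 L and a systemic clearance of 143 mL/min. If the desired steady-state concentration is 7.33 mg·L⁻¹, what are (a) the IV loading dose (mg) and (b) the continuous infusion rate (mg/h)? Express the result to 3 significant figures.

Loading: fill Vd to C_target → 806.0 L × 7.33 mg/L = 5908 mg
CL = 143 mL/min × 60/1000 = 8.580 L/h
Maintenance: replace elimination → rate = CL × Css = 8.580 × 7.33 = 62.89 mg/h

(a) 5910 mg; (b) 62.9 mg/h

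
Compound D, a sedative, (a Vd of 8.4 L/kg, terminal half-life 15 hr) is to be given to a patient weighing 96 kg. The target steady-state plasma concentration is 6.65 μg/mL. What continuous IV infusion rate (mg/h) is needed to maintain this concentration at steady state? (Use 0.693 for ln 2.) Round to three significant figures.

Vd(total) = 96 kg × 8.4 L/kg = 806.4 L
CL = 0.693 × Vd / t½ = 0.693 × 806.4 / 15 = 37.26 L/h
Infusion rate = CL × Css = 37.26 × 6.65 = 247.8 mg/h

248 mg/h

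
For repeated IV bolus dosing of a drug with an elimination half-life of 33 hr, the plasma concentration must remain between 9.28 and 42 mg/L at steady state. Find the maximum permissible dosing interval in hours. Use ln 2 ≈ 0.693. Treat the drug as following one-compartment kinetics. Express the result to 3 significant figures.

71.9 h

k = 0.693 / t½ = 0.693 / 33 = 0.02100 h⁻¹
Between IV bolus doses, concentration decays as C = C₀·e^(−kτ), so C_peak/C_trough = e^(kτ).
τ_max = ln(C_peak/C_trough) / k = ln(42/9.28) / 0.02100 = 1.510 / 0.02100 = 71.90 h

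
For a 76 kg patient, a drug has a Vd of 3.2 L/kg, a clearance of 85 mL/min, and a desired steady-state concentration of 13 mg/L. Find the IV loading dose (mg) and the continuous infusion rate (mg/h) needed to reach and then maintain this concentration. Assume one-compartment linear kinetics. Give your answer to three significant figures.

Total Vd = 3.2 × 76 = 243.2 L
Loading dose = Vd × C = 243.2 × 13 = 3162 mg
CL = 85 mL/min × 60/1000 = 5.100 L/h
Maintenance infusion rate = CL × Css = 5.100 × 13 = 66.30 mg/h

(a) 3160 mg; (b) 66.3 mg/h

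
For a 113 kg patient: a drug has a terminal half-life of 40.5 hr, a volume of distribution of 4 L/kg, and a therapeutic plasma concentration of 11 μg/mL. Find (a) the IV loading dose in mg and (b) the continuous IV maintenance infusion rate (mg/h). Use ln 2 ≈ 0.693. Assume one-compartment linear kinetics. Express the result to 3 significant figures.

(a) 4970 mg; (b) 85.1 mg/h

Vd(total) = 113 kg × 4 L/kg = 452.0 L
LD = Vd × C = 452.0 × 11 = 4972 mg
CL = 0.693 × Vd / t½ = 0.693 × 452.0 / 40.5 = 7.734 L/h
Infusion rate = CL × Css = 7.734 × 11 = 85.07 mg/h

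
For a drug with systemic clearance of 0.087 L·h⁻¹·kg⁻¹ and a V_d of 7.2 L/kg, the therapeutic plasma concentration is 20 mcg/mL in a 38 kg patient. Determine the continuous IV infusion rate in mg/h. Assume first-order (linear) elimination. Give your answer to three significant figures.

CL = 0.087 L·h⁻¹·kg⁻¹ × 38 kg = 3.306 L/h
Vd does not affect the maintenance rate; only clearance governs steady-state input.
Infusion rate = CL · Css = 3.306 L/h × 20 mg/L = 66.12 mg/h

66.1 mg/h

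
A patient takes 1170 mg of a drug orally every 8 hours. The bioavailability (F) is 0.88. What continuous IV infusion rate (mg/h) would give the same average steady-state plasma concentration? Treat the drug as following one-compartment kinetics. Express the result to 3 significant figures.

129 mg/h

Equivalent systemic input: infusion rate = F·D/τ.
Rate = 0.88 × 1170 / 8 = 128.7 mg/h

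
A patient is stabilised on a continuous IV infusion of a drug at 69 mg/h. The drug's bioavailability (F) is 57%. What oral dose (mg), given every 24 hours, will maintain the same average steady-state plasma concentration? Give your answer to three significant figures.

2910 mg

To maintain the same Css, the systemic dosing rate must be unchanged: F·D/τ = infusion rate.
D = rate × τ / F = 69 × 24 / 0.57 = 2905 mg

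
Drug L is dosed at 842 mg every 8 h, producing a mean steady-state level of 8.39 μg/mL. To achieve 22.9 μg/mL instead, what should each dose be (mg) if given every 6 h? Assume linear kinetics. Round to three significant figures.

With linear kinetics, Css is proportional to dose rate (D/τ) at fixed clearance.
D₂ = D₁ × (Css,target / Css,current) × (τ₂/τ₁) = 842 × (22.9/8.39) × (6/8) = 1724 mg

1720 mg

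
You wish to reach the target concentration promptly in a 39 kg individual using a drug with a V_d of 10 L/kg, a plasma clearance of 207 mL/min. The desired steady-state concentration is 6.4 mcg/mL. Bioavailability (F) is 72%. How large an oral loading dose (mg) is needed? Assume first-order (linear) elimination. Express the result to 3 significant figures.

Vd = 10 L/kg × 39 kg = 390.0 L
LD = Vd × C / F = 390.0 × 6.400 / 0.72 = 3467 mg

3470 mg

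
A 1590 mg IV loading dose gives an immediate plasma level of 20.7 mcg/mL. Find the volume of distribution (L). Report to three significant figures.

Immediately after an IV bolus, C₀ = Dose / Vd, so Vd = Dose / C₀.
Vd = 1590 / 20.7 = 76.81 L

76.8 L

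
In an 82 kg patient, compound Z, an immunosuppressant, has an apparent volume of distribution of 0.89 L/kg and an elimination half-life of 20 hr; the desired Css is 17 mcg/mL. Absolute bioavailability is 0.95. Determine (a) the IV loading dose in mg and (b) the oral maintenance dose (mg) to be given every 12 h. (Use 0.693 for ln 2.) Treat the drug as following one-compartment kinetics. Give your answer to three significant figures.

Total Vd = 0.89 × 82 = 72.98 L
LD = Vd × C = 72.98 × 17 = 1241 mg
CL = 0.693 × Vd / t½ = 0.693 × 72.98 / 20 = 2.529 L/h
D = CL × Css × τ / F = 2.529 × 17 × 12 / 0.95 = 543.1 mg

(a) 1240 mg; (b) 543 mg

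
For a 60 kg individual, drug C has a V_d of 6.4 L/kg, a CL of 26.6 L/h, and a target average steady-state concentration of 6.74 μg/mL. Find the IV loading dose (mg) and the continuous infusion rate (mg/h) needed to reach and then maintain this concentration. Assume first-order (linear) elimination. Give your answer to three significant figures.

Vd(total) = 60 kg × 6.4 L/kg = 384.0 L
Loading: fill Vd to C_target → 384.0 L × 6.74 mg/L = 2588 mg
Infusion rate = 26.60 L/h × 6.74 mg/L = 179.3 mg/h

(a) 2590 mg; (b) 179 mg/h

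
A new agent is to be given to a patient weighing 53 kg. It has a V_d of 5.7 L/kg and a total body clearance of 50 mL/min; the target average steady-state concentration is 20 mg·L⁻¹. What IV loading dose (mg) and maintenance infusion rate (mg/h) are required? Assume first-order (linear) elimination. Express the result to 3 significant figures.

Vd(total) = 53 kg × 5.7 L/kg = 302.1 L
LD = Vd · C_target = 302.1 × 20 = 6042 mg
CL = 50 mL/min = 50 × 0.06 = 3.000 L/h
Infusion rate = 3.000 L/h × 20 mg/L = 60.00 mg/h

(a) 6040 mg; (b) 60.0 mg/h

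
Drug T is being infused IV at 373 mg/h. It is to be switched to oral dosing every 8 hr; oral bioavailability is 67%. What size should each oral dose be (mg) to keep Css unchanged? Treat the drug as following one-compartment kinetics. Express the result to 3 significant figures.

4450 mg

To maintain the same Css, the systemic dosing rate must be unchanged: F·D/τ = infusion rate.
D = rate × τ / F = 373 × 8 / 0.67 = 4454 mg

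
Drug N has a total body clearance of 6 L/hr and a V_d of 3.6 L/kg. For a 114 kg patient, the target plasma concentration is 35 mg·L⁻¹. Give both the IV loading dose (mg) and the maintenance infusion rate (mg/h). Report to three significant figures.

Total Vd = 3.6 × 114 = 410.4 L
Loading: fill Vd to C_target → 410.4 L × 35 mg/L = 14360 mg
Maintenance infusion rate = CL × Css = 6.000 × 35 = 210.0 mg/h

(a) 14400 mg; (b) 210 mg/h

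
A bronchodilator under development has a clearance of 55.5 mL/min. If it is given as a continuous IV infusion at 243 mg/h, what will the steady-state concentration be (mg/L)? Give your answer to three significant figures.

CL = 55.5 mL/min = 55.5 × 0.06 = 3.330 L/h
Css = rate / CL = 243 / 3.330 = 72.97 mg/L

73.0 mg/L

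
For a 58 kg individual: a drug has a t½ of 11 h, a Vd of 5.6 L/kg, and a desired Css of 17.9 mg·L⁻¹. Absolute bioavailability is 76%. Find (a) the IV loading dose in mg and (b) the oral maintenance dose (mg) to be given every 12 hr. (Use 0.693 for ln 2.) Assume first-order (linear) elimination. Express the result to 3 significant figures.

Total Vd = 5.6 × 58 = 324.8 L
LD = Vd × C = 324.8 × 17.9 = 5814 mg
CL = 0.693 × Vd / t½ = 0.693 × 324.8 / 11 = 20.46 L/h
D = CL × Css × τ / F = 20.46 × 17.9 × 12 / 0.76 = 5783 mg

(a) 5810 mg; (b) 5780 mg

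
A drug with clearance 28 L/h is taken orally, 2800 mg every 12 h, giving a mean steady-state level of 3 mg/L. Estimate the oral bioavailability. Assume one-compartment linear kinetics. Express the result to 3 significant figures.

0.360

F·D/τ = CL·Css at steady state → F = CL·Css·τ / D.
F = 28 × 3 × 12 / 2800 = 0.360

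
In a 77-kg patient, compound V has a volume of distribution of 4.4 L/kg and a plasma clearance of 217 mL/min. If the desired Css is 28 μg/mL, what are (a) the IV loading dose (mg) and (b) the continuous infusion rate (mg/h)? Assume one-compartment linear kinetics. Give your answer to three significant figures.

(a) 9490 mg; (b) 365 mg/h

Vd(total) = 77 kg × 4.4 L/kg = 338.8 L
Loading dose = Vd × C = 338.8 × 28 = 9486 mg
CL = 217 mL/min = 217 × 0.06 = 13.02 L/h
Maintenance: replace elimination → rate = CL × Css = 13.02 × 28 = 364.6 mg/h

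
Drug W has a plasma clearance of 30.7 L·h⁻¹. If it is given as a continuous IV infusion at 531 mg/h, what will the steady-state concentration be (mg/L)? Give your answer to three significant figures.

Css = rate / CL = 531 / 30.70 = 17.30 mg/L

17.3 mg/L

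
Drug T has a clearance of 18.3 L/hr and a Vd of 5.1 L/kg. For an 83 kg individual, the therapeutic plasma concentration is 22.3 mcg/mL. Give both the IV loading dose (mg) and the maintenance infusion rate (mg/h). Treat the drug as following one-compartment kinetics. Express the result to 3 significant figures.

Vd = 5.1 L/kg × 83 kg = 423.3 L
Loading dose = Vd × C = 423.3 × 22.3 = 9440 mg
Maintenance infusion rate = CL × Css = 18.30 × 22.3 = 408.1 mg/h

(a) 9440 mg; (b) 408 mg/h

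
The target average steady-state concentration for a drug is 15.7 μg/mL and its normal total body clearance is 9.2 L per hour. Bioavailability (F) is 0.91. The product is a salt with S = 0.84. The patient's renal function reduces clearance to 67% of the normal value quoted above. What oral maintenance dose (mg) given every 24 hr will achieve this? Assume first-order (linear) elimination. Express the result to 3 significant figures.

3040 mg

Patient clearance = 0.67 × 9.200 = 6.164 L/h
D = CL × Css × τ / F / S = 6.164 × 15.7 × 24 / 0.91 / 0.84 = 3038 mg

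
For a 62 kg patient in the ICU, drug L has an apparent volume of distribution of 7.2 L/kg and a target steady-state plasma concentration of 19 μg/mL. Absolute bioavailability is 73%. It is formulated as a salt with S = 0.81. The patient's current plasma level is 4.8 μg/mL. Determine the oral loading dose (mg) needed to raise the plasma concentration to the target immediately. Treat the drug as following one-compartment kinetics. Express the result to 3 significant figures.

Total Vd = 7.2 × 62 = 446.4 L
Concentration deficit ΔC = 19 − 4.8 = 14.20 mg/L
LD = Vd × ΔC / F / S = 446.4 × 14.20 / 0.73 / 0.81 = 10720 mg

10700 mg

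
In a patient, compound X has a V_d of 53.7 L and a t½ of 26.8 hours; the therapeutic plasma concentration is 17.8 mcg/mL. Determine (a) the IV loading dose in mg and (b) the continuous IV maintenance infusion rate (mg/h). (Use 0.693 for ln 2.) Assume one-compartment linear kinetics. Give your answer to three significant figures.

LD = Vd × C = 53.70 × 17.8 = 955.9 mg
CL = 0.693 × Vd / t½ = 0.693 × 53.70 / 26.8 = 1.389 L/h
Infusion rate = CL × Css = 1.389 × 17.8 = 24.72 mg/h

(a) 956 mg; (b) 24.7 mg/h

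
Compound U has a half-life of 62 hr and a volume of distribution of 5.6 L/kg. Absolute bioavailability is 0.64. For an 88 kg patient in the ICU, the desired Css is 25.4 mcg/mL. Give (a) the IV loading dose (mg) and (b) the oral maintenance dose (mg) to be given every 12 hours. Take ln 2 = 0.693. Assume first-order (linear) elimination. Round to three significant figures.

(a) 12500 mg; (b) 2620 mg

Vd = 5.6 L/kg × 88 kg = 492.8 L
LD = Vd × C = 492.8 × 25.4 = 12520 mg
CL = 0.693 × Vd / t½ = 0.693 × 492.8 / 62 = 5.508 L/h
D = CL × Css × τ / F = 5.508 × 25.4 × 12 / 0.64 = 2623 mg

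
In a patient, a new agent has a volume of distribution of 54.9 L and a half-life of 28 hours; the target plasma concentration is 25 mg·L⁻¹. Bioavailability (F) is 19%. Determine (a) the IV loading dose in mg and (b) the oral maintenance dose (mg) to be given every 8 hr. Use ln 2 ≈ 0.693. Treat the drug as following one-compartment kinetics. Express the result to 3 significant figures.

(a) 1370 mg; (b) 1430 mg

LD = Vd × C = 54.90 × 25 = 1373 mg
CL = 0.693 × Vd / t½ = 0.693 × 54.90 / 28 = 1.359 L/h
D = CL × Css × τ / F = 1.359 × 25 × 8 / 0.19 = 1431 mg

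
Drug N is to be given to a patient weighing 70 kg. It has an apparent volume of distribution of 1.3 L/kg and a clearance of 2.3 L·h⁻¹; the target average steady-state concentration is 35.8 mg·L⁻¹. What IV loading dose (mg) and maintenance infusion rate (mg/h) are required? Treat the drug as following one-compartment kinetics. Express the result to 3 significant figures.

(a) 3260 mg; (b) 82.3 mg/h

Total Vd = 1.3 × 70 = 91.00 L
Loading: fill Vd to C_target → 91.00 L × 35.8 mg/L = 3258 mg
Maintenance infusion rate = CL × Css = 2.300 × 35.8 = 82.34 mg/h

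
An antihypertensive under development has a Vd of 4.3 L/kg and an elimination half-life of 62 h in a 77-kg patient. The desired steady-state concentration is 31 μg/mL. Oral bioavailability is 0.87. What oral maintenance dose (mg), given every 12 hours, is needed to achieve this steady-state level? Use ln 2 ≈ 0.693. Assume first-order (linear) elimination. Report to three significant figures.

Vd = 4.3 L/kg × 77 kg = 331.1 L
CL = ln 2 · Vd / t½ = 0.693 × 331.1 / 62 = 3.701 L/h
D = CL × Css × τ / F = 3.701 × 31 × 12 / 0.87 = 1582 mg

1580 mg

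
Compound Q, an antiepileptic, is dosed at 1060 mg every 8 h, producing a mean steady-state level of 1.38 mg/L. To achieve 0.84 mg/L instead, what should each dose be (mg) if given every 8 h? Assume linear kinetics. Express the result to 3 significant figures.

645 mg

For first-order elimination, Css ∝ F·D/(CL·τ); F and CL are unchanged, so Css ∝ D/τ.
D₂ = D₁ × (Css,target / Css,current) = 1060 × 0.84/1.38 = 645.2 mg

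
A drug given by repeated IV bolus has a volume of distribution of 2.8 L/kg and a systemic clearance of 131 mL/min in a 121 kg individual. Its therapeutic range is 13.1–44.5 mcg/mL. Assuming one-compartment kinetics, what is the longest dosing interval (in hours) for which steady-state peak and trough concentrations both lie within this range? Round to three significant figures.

52.7 h

Vd(total) = 121 kg × 2.8 L/kg = 338.8 L
CL = 131 mL/min = 131 × 0.06 = 7.860 L/h
k = CL / Vd = 7.860 / 338.8 = 0.02320 h⁻¹
Between IV bolus doses, concentration decays as C = C₀·e^(−kτ), so C_peak/C_trough = e^(kτ).
τ_max = ln(C_peak/C_trough) / k = ln(44.5/13.1) / 0.02320 = 1.223 / 0.02320 = 52.72 h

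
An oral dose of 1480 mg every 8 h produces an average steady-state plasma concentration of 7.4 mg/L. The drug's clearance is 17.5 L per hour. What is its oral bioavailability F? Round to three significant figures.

F·D/τ = CL·Css at steady state → F = CL·Css·τ / D.
F = 17.5 × 7.4 × 8 / 1480 = 0.700

0.700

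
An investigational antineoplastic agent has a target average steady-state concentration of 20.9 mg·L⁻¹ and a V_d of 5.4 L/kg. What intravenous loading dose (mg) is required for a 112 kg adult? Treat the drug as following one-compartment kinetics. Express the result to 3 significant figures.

12600 mg

Vd(total) = 112 kg × 5.4 L/kg = 604.8 L
The loading dose fills Vd to the target concentration.
LD = Vd × C = 604.8 × 20.90 = 12640 mg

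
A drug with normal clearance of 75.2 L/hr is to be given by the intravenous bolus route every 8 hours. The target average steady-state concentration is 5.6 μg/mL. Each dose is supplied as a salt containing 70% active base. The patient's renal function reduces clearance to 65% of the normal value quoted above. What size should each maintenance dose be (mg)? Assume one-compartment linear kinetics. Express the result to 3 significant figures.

3130 mg

Patient clearance = 0.65 × 75.20 = 48.88 L/h
At steady state, dose per interval replaces the amount cleared in that interval: S·D/τ = CL·Css.
D = CL × Css × τ / S = 48.88 × 5.6 × 8 / 0.7 = 3128 mg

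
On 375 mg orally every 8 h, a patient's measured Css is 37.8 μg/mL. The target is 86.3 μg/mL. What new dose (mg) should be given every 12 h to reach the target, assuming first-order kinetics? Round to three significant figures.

With linear kinetics, Css is proportional to dose rate (D/τ) at fixed clearance.
D₂ = D₁ × (Css,target / Css,current) × (τ₂/τ₁) = 375 × (86.3/37.8) × (12/8) = 1284 mg

1280 mg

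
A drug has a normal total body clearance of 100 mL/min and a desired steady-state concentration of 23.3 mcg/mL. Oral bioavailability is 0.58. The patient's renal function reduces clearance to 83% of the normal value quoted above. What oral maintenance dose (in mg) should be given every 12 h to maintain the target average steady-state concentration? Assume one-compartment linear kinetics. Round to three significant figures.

2400 mg

CL = 100 mL/min = 100 × 0.06 = 6.000 L/h
Patient clearance = 0.83 × 6.000 = 4.980 L/h
At steady state, dose per interval replaces the amount cleared in that interval: F·D/τ = CL·Css.
D = CL × Css × τ / F = 4.980 × 23.3 × 12 / 0.58 = 2401 mg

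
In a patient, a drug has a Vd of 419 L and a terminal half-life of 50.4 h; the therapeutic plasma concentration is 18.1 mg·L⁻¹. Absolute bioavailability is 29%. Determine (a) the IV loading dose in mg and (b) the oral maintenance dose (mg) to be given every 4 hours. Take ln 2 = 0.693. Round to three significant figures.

LD = Vd × C = 419.0 × 18.1 = 7584 mg
CL = 0.693 × Vd / t½ = 0.693 × 419.0 / 50.4 = 5.761 L/h
D = CL × Css × τ / F = 5.761 × 18.1 × 4 / 0.29 = 1438 mg

(a) 7580 mg; (b) 1440 mg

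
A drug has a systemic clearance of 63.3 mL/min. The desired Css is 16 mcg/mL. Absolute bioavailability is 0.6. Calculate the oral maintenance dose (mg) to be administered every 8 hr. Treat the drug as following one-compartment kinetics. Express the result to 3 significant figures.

810 mg

CL = 63.3 mL/min = 63.3 × 0.06 = 3.798 L/h
D = CL × Css × τ / F = 3.798 × 16 × 8 / 0.6 = 810.2 mg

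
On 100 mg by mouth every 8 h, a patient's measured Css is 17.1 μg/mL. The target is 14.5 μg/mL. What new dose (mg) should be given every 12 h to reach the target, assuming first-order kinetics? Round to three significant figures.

With linear kinetics, Css is proportional to dose rate (D/τ) at fixed clearance.
D₂ = D₁ × (Css,target / Css,current) × (τ₂/τ₁) = 100 × (14.5/17.1) × (12/8) = 127.2 mg

127 mg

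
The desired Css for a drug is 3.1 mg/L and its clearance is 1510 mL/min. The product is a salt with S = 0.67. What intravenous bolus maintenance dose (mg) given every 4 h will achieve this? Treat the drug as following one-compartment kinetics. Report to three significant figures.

1680 mg

CL = 1510 mL/min = 1510 × 0.06 = 90.60 L/h
D = CL × Css × τ / S = 90.60 × 3.1 × 4 / 0.67 = 1677 mg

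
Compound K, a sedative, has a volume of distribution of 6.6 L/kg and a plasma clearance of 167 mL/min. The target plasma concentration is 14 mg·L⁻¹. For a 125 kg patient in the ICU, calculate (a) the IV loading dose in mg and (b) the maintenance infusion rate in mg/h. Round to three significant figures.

(a) 11600 mg; (b) 140 mg/h

Vd = 6.6 L/kg × 125 kg = 825.0 L
LD = Vd · C_target = 825.0 × 14 = 11550 mg
Convert clearance: 167 mL/min × 60 min/h ÷ 1000 mL/L = 10.02 L/h
Maintenance infusion rate = CL × Css = 10.02 × 14 = 140.3 mg/h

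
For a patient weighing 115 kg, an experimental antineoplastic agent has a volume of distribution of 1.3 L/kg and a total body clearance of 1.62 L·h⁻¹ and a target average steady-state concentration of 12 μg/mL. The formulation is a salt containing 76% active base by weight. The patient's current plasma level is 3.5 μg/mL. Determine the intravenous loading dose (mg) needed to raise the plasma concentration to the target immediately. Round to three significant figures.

Vd(total) = 115 kg × 1.3 L/kg = 149.5 L
Concentration deficit ΔC = 12 − 3.5 = 8.500 mg/L
LD = Vd × ΔC / S = 149.5 × 8.500 / 0.76 = 1672 mg

1670 mg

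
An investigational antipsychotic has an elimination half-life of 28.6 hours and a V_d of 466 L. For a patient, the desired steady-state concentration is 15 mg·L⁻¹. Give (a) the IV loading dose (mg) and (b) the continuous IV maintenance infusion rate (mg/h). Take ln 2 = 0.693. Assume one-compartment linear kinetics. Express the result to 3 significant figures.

(a) 6990 mg; (b) 169 mg/h

LD = Vd × C = 466.0 × 15 = 6990 mg
CL = 0.693 × Vd / t½ = 0.693 × 466.0 / 28.6 = 11.29 L/h
Infusion rate = CL × Css = 11.29 × 15 = 169.4 mg/h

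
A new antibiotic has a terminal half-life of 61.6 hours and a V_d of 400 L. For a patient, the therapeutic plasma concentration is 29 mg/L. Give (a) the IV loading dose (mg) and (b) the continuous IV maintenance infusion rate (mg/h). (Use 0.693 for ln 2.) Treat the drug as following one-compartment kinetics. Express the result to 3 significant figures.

LD = Vd × C = 400.0 × 29 = 11600 mg
CL = 0.693 × Vd / t½ = 0.693 × 400.0 / 61.6 = 4.500 L/h
Infusion rate = CL × Css = 4.500 × 29 = 130.5 mg/h

(a) 11600 mg; (b) 131 mg/h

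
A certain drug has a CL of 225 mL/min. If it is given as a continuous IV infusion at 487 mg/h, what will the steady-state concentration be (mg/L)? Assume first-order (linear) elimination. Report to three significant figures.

CL = 225 mL/min × 60/1000 = 13.50 L/h
Css = rate / CL = 487 / 13.50 = 36.07 mg/L

36.1 mg/L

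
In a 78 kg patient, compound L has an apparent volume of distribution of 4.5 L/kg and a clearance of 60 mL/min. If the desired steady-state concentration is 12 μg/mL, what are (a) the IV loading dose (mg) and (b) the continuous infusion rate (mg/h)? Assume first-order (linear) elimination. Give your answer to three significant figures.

Vd = 4.5 L/kg × 78 kg = 351.0 L
Loading: fill Vd to C_target → 351.0 L × 12 mg/L = 4212 mg
CL = 60 mL/min = 60 × 0.06 = 3.600 L/h
Maintenance infusion rate = CL × Css = 3.600 × 12 = 43.20 mg/h

(a) 4210 mg; (b) 43.2 mg/h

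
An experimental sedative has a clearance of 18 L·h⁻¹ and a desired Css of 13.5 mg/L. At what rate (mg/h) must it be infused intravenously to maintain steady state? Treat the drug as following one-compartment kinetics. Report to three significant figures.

243 mg/h

Infusion rate = CL · Css = 18.00 L/h × 13.5 mg/L = 243.0 mg/h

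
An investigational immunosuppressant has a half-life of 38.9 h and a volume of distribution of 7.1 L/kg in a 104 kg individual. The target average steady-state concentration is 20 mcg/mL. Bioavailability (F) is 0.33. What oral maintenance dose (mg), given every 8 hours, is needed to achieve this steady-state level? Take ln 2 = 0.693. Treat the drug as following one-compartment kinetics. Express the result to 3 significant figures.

6380 mg

Vd(total) = 104 kg × 7.1 L/kg = 738.4 L
CL = 0.693 × Vd / t½ = 0.693 × 738.4 / 38.9 = 13.15 L/h
D = CL × Css × τ / F = 13.15 × 20 × 8 / 0.33 = 6376 mg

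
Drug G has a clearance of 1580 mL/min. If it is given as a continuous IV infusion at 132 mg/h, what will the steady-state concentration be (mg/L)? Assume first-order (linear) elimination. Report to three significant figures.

1.39 mg/L

Convert clearance: 1580 mL/min × 60 min/h ÷ 1000 mL/L = 94.80 L/h
Css = rate / CL = 132 / 94.80 = 1.392 mg/L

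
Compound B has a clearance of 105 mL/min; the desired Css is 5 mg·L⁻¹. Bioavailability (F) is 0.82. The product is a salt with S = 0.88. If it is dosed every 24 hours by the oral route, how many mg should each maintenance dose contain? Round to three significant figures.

CL = 105 mL/min = 105 × 0.06 = 6.300 L/h
D = CL × Css × τ / F / S = 6.300 × 5 × 24 / 0.82 / 0.88 = 1048 mg

1050 mg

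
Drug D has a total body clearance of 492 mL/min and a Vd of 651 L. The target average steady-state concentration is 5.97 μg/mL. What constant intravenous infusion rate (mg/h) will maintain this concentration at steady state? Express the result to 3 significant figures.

CL = 492 mL/min × 60/1000 = 29.52 L/h
Infusion rate = CL · Css = 29.52 L/h × 5.97 mg/L = 176.2 mg/h

176 mg/h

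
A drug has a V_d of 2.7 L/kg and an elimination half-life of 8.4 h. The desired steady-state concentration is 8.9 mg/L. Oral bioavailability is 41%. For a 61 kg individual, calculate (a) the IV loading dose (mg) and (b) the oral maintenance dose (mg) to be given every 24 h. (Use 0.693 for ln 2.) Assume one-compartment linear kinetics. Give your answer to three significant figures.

(a) 1470 mg; (b) 7080 mg

Vd(total) = 61 kg × 2.7 L/kg = 164.7 L
LD = Vd × C = 164.7 × 8.9 = 1466 mg
CL = 0.693 × Vd / t½ = 0.693 × 164.7 / 8.4 = 13.59 L/h
D = CL × Css × τ / F = 13.59 × 8.9 × 24 / 0.41 = 7080 mg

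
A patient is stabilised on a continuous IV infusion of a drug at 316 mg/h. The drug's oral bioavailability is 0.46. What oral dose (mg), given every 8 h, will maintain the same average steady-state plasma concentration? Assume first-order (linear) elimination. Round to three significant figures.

5500 mg

To maintain the same Css, the systemic dosing rate must be unchanged: F·D/τ = infusion rate.
D = rate × τ / F = 316 × 8 / 0.46 = 5496 mg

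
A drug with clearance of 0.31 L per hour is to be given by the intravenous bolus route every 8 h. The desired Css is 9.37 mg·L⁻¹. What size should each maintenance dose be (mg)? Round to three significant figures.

23.2 mg

At steady state, dose per interval replaces the amount cleared in that interval: D/τ = CL·Css.
D = CL × Css × τ = 0.3100 × 9.37 × 8 = 23.24 mg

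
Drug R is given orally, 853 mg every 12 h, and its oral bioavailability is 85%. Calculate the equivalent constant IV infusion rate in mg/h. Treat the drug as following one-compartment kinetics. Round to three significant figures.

Equivalent systemic input: infusion rate = F·D/τ.
Rate = 0.85 × 853 / 12 = 60.42 mg/h

60.4 mg/h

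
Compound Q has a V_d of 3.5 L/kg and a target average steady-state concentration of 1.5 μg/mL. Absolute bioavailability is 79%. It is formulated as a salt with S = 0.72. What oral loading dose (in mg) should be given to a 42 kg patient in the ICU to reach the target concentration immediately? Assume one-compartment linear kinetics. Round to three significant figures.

388 mg

Vd = 3.5 L/kg × 42 kg = 147.0 L
LD = Vd × C / F / S = 147.0 × 1.500 / 0.79 / 0.72 = 387.7 mg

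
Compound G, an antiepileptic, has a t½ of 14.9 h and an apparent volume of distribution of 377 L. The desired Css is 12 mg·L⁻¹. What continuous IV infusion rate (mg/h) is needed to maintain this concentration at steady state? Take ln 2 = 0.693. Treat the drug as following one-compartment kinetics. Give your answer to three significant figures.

210 mg/h

k = 0.693/14.9 = 0.04651 h⁻¹, so CL = k·Vd = 0.04651 × 377.0 = 17.53 L/h
Infusion rate = CL × Css = 17.53 × 12 = 210.4 mg/h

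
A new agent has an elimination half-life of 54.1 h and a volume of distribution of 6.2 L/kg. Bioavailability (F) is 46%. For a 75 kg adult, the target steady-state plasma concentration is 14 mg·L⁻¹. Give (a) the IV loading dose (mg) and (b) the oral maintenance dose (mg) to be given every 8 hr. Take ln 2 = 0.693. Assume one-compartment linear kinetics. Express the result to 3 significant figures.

Vd(total) = 75 kg × 6.2 L/kg = 465.0 L
LD = Vd × C = 465.0 × 14 = 6510 mg
CL = 0.693 × Vd / t½ = 0.693 × 465.0 / 54.1 = 5.956 L/h
D = CL × Css × τ / F = 5.956 × 14 × 8 / 0.46 = 1450 mg

(a) 6510 mg; (b) 1450 mg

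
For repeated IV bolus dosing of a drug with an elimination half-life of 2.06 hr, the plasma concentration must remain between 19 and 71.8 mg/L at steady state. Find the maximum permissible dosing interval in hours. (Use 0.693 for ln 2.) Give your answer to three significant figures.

k = 0.693 / t½ = 0.693 / 2.06 = 0.3364 h⁻¹
Between IV bolus doses, concentration decays as C = C₀·e^(−kτ), so C_peak/C_trough = e^(kτ).
τ_max = ln(C_peak/C_trough) / k = ln(71.8/19) / 0.3364 = 1.329 / 0.3364 = 3.951 h

3.95 h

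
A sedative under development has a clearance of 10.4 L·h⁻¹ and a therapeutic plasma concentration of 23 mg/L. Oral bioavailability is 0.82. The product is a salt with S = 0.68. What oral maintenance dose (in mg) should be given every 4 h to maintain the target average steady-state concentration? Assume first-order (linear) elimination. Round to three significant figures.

1720 mg

D = CL × Css × τ / F / S = 10.40 × 23 × 4 / 0.82 / 0.68 = 1716 mg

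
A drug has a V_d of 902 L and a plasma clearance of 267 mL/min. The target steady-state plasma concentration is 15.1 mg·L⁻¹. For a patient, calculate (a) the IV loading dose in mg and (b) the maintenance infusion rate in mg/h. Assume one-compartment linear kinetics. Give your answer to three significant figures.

Loading: fill Vd to C_target → 902.0 L × 15.1 mg/L = 13620 mg
CL = 267 mL/min × 60/1000 = 16.02 L/h
Infusion rate = 16.02 L/h × 15.1 mg/L = 241.9 mg/h

(a) 13600 mg; (b) 242 mg/h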